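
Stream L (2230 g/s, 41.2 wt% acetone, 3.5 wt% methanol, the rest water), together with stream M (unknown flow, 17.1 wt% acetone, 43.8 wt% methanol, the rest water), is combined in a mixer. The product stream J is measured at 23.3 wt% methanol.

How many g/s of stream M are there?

2154 g/s

Let M be the unknown flow. Total out = 2230 + M.
methanol balance: 78.05 + 0.438·M = 0.233·(2230 + M)
(0.438 − 0.233)·M = 0.233×2230 − 78.05 = 441.54
M = 441.54 / 0.205 = 2153.9 g/s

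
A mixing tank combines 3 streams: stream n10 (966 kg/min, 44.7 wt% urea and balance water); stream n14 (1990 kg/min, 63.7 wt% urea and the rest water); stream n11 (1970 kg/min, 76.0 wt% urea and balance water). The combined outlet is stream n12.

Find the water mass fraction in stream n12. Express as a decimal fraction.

Total flow out = 966 + 1990 + 1970 = 4926 kg/min.
water in = 966×0.553 + 1990×0.363 + 1970×0.240 = 1729.4 kg/min.
water mass fraction in n12 = 1729.4/4926 = 0.3511.

0.3511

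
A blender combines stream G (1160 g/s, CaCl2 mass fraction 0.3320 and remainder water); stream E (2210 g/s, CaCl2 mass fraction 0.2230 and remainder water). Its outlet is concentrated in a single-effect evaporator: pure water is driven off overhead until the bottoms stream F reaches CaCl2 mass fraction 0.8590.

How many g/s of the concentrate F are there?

CaCl2 entering = 1160×0.332 + 2210×0.223 = 877.95 g/s.
All CaCl2 reports to F, so F = 877.95/0.859 = 1022.1 g/s.

1022 g/s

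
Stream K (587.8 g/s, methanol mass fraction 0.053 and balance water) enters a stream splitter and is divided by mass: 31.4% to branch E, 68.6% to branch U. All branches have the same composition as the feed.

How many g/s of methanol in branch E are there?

Branch E total = 0.314×587.8 = 184.57 g/s.
methanol in E = 0.053×184.57 = 9.7822 g/s.

9.782 g/s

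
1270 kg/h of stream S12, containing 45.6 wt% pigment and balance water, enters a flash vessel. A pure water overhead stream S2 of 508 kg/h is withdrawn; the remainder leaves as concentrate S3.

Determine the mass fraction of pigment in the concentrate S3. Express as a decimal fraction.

0.7600

pigment is not removed: 1270×0.456 = 579.12 kg/h of pigment enters S3.
Concentrate = 1270 − 508 = 762 kg/h.
Mass fraction = 579.12/762 = 0.7600.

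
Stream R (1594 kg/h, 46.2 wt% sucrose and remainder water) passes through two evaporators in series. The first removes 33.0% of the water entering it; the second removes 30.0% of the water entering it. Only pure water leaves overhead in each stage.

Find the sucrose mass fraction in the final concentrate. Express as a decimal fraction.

water in feed = 1594×0.538 = 857.57 kg/h.
After stage 1: water left = (1−0.330)×857.57 = 574.57; stream total = 1311 kg/h.
After stage 2: water left = (1−0.300)×574.57 = 402.2; final concentrate = 1138.6 kg/h.
sucrose fraction = 736.43/1138.6 = 0.647.

0.647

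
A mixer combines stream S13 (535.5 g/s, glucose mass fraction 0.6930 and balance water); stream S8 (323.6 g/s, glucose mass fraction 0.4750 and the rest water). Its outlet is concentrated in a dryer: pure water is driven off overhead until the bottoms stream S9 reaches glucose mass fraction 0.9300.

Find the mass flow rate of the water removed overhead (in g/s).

294.8 g/s

glucose entering = 535.5×0.693 + 323.6×0.475 = 524.81 g/s.
All glucose reports to S9, so S9 = 524.81/0.930 = 564.31 g/s.
Total feed = 859.1 g/s; overhead = 859.1 − 564.31 = 294.79 g/s.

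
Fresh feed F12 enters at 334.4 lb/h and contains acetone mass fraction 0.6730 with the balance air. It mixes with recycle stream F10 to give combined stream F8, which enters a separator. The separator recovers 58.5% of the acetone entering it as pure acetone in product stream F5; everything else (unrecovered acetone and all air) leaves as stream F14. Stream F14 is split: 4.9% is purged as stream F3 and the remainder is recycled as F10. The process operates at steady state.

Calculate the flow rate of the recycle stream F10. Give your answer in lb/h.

air enters only via F12 and leaves only via the purge: 334.4×0.327 = 0.049×(air in F14), and the separator passes all air, so air in F8 = air in F14 = 2231.6 lb/h.
acetone in F8: m_A = 334.4×0.673 + (1−0.049)·(1−0.585)·m_A, so m_A = 225.05/0.6053 = 371.78 lb/h.
F14 = (1−0.585)×371.78 + 2231.6 = 2385.9 lb/h.
Recycle F10 = (1−0.049)×2385.9 = 2269 lb/h.

2269 lb/h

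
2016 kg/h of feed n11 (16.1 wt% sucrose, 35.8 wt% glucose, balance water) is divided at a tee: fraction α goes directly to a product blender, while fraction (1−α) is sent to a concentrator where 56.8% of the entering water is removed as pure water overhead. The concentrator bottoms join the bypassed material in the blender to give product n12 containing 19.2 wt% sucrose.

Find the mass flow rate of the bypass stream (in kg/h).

All 2016×0.161 = 324.58 kg/h of sucrose reaches n12, so n12 = 324.58/0.192 = 1690.5 kg/h and vapour = 325.5 kg/h.
The evaporator receives (1−α)·2016 of feed at 0.481 water and removes 0.568 of that water:
0.568×0.481×(1−α)×2016 = 325.5
(1−α) = 325.5/550.79 = 0.5910;  α = 0.4090.
Bypass flow = 0.4090×2016 = 824.6 kg/h.

824.6 kg/h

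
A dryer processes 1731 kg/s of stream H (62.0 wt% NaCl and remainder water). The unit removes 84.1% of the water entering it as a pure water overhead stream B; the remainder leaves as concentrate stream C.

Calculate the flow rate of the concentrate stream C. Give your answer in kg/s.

water entering = 1731×0.380 = 657.78 kg/s; overhead removed = 0.841×657.78 = 553.19 kg/s.
Concentrate = 1731 − 553.19 = 1177.8 kg/s.

1178 kg/s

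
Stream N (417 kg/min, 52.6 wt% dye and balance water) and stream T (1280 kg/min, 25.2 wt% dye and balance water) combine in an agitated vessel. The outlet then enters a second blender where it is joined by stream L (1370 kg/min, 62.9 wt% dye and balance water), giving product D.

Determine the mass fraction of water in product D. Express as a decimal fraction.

Overall, product flow = 3067 kg/min.
water in = 417×0.474 + 1280×0.748 + 1370×0.371 = 1663.4 kg/min.
water fraction in D = 0.542.

0.542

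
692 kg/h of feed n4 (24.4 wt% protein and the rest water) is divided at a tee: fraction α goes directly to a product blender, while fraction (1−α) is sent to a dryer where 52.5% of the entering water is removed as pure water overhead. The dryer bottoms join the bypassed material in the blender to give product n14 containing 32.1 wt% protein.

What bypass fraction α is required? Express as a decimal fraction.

All 692×0.244 = 168.85 kg/h of protein reaches n14, so n14 = 168.85/0.321 = 526.01 kg/h and vapour = 165.99 kg/h.
The evaporator receives (1−α)·692 of feed at 0.756 water and removes 0.525 of that water:
0.525×0.756×(1−α)×692 = 165.99
(1−α) = 165.99/274.65 = 0.6044;  α = 0.3956.

0.396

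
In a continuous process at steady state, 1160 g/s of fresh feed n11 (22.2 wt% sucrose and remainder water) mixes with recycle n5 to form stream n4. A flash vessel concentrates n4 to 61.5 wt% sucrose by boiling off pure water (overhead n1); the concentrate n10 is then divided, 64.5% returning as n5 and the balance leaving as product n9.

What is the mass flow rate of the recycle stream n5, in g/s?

760.8 g/s

Overall sucrose balance (none leaves overhead): sucrose in fresh feed = sucrose in product, i.e. 1160×0.222 = (1−0.645)·n10·0.615.
n10 = 257.52/(0.615×0.355) = 1179.5 g/s.
Recycle n5 = 0.645×1179.5 = 760.79 g/s.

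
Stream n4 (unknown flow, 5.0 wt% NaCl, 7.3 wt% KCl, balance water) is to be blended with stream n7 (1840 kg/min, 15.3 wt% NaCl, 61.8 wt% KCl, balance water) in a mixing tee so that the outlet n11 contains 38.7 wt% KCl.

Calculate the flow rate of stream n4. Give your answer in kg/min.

1354 kg/min

Let n4 be the unknown flow. Total out = 1840 + n4.
KCl balance: 1137.1 + 0.073·n4 = 0.387·(1840 + n4)
(0.073 − 0.387)·n4 = 0.387×1840 − 1137.1 = -425.04
n4 = -425.04 / -0.314 = 1353.6 kg/min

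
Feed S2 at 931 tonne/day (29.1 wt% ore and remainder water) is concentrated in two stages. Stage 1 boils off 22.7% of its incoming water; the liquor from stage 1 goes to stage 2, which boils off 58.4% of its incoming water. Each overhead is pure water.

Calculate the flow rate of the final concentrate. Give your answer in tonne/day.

483.2 tonne/day

water in feed = 931×0.709 = 660.08 tonne/day.
After stage 1: water left = (1−0.227)×660.08 = 510.24; stream total = 781.16 tonne/day.
After stage 2: water left = (1−0.584)×510.24 = 212.26; final concentrate = 483.18 tonne/day.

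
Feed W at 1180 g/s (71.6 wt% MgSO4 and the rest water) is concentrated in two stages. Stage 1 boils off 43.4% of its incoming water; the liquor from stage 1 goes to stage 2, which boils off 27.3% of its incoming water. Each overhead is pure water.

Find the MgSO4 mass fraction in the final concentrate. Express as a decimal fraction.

water in feed = 1180×0.284 = 335.12 g/s.
After stage 1: water left = (1−0.434)×335.12 = 189.68; stream total = 1034.6 g/s.
After stage 2: water left = (1−0.273)×189.68 = 137.9; final concentrate = 982.78 g/s.
MgSO4 fraction = 844.88/982.78 = 0.8597.

0.8597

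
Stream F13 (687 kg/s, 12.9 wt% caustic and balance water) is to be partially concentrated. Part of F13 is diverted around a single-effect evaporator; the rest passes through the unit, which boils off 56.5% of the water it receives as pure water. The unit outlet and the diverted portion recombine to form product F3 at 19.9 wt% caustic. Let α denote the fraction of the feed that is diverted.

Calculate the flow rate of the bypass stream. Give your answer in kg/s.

All 687×0.129 = 88.623 kg/s of caustic reaches F3, so F3 = 88.623/0.199 = 445.34 kg/s and vapour = 241.66 kg/s.
The evaporator receives (1−α)·687 of feed at 0.871 water and removes 0.565 of that water:
0.565×0.871×(1−α)×687 = 241.66
(1−α) = 241.66/338.08 = 0.7148;  α = 0.2852.
Bypass flow = 0.2852×687 = 195.94 kg/s.

195.9 kg/s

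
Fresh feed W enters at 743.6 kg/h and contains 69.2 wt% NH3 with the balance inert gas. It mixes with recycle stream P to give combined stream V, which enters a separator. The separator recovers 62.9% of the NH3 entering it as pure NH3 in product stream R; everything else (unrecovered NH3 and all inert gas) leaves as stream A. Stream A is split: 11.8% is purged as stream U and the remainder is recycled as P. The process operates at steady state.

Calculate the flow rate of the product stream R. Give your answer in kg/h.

481.1 kg/h

NH3 in V: m_A = 743.6×0.692 + (1−0.118)·(1−0.629)·m_A, so m_A = 514.57/0.6728 = 764.85 kg/h.
Product R = 0.629×764.85 = 481.09 kg/h.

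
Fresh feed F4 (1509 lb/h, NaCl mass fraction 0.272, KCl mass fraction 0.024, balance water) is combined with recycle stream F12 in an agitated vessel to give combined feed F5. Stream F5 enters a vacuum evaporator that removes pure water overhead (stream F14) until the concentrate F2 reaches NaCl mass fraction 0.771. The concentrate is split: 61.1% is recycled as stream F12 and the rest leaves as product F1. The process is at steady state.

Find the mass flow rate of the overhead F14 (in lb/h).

Overall NaCl balance (none leaves overhead): NaCl in fresh feed = NaCl in product, i.e. 1509×0.272 = (1−0.611)·F2·0.771.
F2 = 410.45/(0.771×0.389) = 1368.5 lb/h.
Recycle F12 = 0.611×1368.5 = 836.17 lb/h.
Combined feed F5 = 1509 + 836.17 = 2345.2 lb/h.
Overhead F14 = F5 − F2 = 2345.2 − 1368.5 = 976.64 lb/h.

976.6 lb/h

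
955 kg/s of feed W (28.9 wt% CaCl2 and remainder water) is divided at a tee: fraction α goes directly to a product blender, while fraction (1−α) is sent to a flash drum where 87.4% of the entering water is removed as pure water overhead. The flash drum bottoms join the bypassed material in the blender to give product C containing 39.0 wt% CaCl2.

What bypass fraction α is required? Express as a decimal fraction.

0.583

All 955×0.289 = 276 kg/s of CaCl2 reaches C, so C = 276/0.390 = 707.68 kg/s and vapour = 247.32 kg/s.
The evaporator receives (1−α)·955 of feed at 0.711 water and removes 0.874 of that water:
0.874×0.711×(1−α)×955 = 247.32
(1−α) = 247.32/593.45 = 0.4168;  α = 0.5832.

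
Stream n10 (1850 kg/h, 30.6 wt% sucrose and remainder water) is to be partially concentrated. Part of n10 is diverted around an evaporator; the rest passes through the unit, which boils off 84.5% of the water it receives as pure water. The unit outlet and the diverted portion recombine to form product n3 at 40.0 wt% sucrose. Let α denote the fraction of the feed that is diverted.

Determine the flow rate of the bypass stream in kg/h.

1109 kg/h

All 1850×0.306 = 566.1 kg/h of sucrose reaches n3, so n3 = 566.1/0.400 = 1415.2 kg/h and vapour = 434.75 kg/h.
The evaporator receives (1−α)·1850 of feed at 0.694 water and removes 0.845 of that water:
0.845×0.694×(1−α)×1850 = 434.75
(1−α) = 434.75/1084.9 = 0.4007;  α = 0.5993.
Bypass flow = 0.5993×1850 = 1108.6 kg/h.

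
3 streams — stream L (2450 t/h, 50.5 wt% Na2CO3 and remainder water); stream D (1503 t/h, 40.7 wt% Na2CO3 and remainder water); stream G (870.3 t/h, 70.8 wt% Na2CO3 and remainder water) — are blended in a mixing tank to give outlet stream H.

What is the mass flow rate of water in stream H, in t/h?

water out = water in = 2450×0.495 + 1503×0.593 + 870.3×0.292 = 2358.2 t/h.

2358 t/h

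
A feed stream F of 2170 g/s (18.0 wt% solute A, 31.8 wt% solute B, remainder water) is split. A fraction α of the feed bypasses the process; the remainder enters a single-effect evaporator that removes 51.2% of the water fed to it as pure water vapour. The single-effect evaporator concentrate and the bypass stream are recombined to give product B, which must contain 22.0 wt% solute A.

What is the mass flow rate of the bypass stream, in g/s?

All 2170×0.180 = 390.6 g/s of solute A reaches B, so B = 390.6/0.220 = 1775.5 g/s and vapour = 394.55 g/s.
The evaporator receives (1−α)·2170 of feed at 0.502 water and removes 0.512 of that water:
0.512×0.502×(1−α)×2170 = 394.55
(1−α) = 394.55/557.74 = 0.7074;  α = 0.2926.
Bypass flow = 0.2926×2170 = 634.95 g/s.

634.9 g/s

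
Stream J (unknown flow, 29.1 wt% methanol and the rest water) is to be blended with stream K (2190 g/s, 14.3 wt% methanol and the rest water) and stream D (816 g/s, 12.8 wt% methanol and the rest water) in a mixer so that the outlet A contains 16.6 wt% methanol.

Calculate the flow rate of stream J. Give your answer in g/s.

651 g/s

Let J be the unknown flow. Total out = 3006 + J.
methanol balance: 417.62 + 0.291·J = 0.166·(3006 + J)
(0.291 − 0.166)·J = 0.166×3006 − 417.62 = 81.378
J = 81.378 / 0.125 = 651.02 g/s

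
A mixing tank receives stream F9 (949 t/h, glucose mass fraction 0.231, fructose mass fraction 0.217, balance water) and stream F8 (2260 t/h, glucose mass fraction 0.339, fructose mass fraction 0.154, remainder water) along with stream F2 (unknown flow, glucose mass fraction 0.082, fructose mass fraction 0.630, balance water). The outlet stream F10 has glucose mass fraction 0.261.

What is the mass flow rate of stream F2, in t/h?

825.8 t/h

Let F2 be the unknown flow. Total out = 3209 + F2.
glucose balance: 985.36 + 0.082·F2 = 0.261·(3209 + F2)
(0.082 − 0.261)·F2 = 0.261×3209 − 985.36 = -147.81
F2 = -147.81 / -0.179 = 825.75 t/h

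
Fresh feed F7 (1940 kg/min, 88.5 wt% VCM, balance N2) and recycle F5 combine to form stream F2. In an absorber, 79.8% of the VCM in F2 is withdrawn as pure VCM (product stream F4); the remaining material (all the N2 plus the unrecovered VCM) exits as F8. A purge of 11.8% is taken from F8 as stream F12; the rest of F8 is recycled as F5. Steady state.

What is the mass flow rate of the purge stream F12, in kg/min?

272.9 kg/min

N2 enters only via F7 and leaves only via the purge: 1940×0.115 = 0.118×(N2 in F8), and the absorber passes all N2, so N2 in F2 = N2 in F8 = 1890.7 kg/min.
VCM in F2: m_A = 1940×0.885 + (1−0.118)·(1−0.798)·m_A, so m_A = 1716.9/0.8218 = 2089.1 kg/min.
F8 = (1−0.798)×2089.1 + 1890.7 = 2312.7 kg/min.
Purge F12 = 0.118×2312.7 = 272.9 kg/min.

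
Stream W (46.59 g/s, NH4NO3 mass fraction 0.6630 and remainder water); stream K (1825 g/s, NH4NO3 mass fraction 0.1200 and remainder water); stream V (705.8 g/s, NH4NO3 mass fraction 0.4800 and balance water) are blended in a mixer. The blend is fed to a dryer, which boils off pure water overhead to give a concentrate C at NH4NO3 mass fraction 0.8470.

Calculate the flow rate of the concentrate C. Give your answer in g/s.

NH4NO3 entering = 46.59×0.663 + 1825×0.120 + 705.8×0.480 = 588.67 g/s.
All NH4NO3 reports to C, so C = 588.67/0.847 = 695.01 g/s.

695 g/s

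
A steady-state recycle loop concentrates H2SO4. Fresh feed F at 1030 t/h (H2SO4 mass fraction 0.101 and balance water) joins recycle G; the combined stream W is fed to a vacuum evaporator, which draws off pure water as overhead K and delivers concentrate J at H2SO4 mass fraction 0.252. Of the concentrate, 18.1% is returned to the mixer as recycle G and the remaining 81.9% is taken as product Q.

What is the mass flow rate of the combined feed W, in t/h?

Overall H2SO4 balance (none leaves overhead): H2SO4 in fresh feed = H2SO4 in product, i.e. 1030×0.101 = (1−0.181)·J·0.252.
J = 104.03/(0.252×0.819) = 504.05 t/h.
Recycle G = 0.181×504.05 = 91.233 t/h.
Combined feed W = 1030 + 91.233 = 1121.2 t/h.

1121 t/h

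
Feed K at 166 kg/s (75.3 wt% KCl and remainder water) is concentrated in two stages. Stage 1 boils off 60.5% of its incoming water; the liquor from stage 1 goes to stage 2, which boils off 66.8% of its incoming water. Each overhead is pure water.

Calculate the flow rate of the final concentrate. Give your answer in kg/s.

130.4 kg/s

water in feed = 166×0.247 = 41.002 kg/s.
After stage 1: water left = (1−0.605)×41.002 = 16.196; stream total = 141.19 kg/s.
After stage 2: water left = (1−0.668)×16.196 = 5.377; final concentrate = 130.38 kg/s.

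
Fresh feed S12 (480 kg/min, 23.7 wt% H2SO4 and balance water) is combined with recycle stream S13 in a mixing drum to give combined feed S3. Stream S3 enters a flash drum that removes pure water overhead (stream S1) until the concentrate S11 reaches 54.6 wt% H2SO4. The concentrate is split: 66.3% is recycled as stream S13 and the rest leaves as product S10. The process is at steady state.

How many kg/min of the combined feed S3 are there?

Overall H2SO4 balance (none leaves overhead): H2SO4 in fresh feed = H2SO4 in product, i.e. 480×0.237 = (1−0.663)·S11·0.546.
S11 = 113.76/(0.546×0.337) = 618.25 kg/min.
Recycle S13 = 0.663×618.25 = 409.9 kg/min.
Combined feed S3 = 480 + 409.9 = 889.9 kg/min.

889.9 kg/min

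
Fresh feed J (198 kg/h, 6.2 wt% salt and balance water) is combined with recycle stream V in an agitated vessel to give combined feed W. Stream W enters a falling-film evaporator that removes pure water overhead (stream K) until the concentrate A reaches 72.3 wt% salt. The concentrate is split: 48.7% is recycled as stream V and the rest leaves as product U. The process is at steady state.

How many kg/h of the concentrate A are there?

33.1 kg/h

Overall salt balance (none leaves overhead): salt in fresh feed = salt in product, i.e. 198×0.062 = (1−0.487)·A·0.723.
A = 12.276/(0.723×0.513) = 33.098 kg/h.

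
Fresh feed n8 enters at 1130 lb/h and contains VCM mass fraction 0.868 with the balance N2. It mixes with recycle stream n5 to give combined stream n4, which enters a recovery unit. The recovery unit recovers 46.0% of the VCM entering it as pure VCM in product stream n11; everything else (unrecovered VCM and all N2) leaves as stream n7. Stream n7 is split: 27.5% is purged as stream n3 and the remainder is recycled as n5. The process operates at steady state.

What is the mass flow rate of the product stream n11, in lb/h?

VCM in n4: m_A = 1130×0.868 + (1−0.275)·(1−0.460)·m_A, so m_A = 980.84/0.6085 = 1611.9 lb/h.
Product n11 = 0.460×1611.9 = 741.47 lb/h.

741.5 lb/h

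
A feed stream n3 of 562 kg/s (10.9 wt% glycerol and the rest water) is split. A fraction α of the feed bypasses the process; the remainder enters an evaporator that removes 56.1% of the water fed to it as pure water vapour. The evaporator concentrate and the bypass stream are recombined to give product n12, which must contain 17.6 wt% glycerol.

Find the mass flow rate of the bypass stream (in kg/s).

All 562×0.109 = 61.258 kg/s of glycerol reaches n12, so n12 = 61.258/0.176 = 348.06 kg/s and vapour = 213.94 kg/s.
The evaporator receives (1−α)·562 of feed at 0.891 water and removes 0.561 of that water:
0.561×0.891×(1−α)×562 = 213.94
(1−α) = 213.94/280.92 = 0.7616;  α = 0.2384.
Bypass flow = 0.2384×562 = 133.99 kg/s.

134 kg/s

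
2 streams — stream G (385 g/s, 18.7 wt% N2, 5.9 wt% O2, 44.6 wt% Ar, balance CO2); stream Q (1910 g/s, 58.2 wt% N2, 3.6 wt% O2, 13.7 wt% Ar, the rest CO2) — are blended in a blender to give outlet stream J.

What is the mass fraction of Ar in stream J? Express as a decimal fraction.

Total flow out = 385 + 1910 = 2295 g/s.
Ar in = 385×0.446 + 1910×0.137 = 433.38 g/s.
Ar mass fraction in J = 433.38/2295 = 0.189.

0.189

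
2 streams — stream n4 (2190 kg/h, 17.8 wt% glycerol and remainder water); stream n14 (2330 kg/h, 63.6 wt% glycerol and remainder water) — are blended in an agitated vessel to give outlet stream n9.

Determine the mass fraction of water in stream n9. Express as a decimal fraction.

0.586

Total flow out = 2190 + 2330 = 4520 kg/h.
water in = 2190×0.822 + 2330×0.364 = 2648.3 kg/h.
water mass fraction in n9 = 2648.3/4520 = 0.586.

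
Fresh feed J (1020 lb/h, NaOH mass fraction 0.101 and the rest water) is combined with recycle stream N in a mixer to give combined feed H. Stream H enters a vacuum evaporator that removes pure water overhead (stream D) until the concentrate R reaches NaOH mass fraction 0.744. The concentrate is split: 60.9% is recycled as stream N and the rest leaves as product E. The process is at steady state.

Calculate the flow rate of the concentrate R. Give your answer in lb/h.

Overall NaOH balance (none leaves overhead): NaOH in fresh feed = NaOH in product, i.e. 1020×0.101 = (1−0.609)·R·0.744.
R = 103.02/(0.744×0.391) = 354.14 lb/h.

354.1 lb/h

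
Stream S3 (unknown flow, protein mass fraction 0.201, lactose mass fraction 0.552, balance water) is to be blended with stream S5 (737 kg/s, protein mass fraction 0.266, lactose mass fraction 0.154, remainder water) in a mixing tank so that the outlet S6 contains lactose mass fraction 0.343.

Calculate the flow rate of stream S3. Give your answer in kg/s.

666.5 kg/s

Let S3 be the unknown flow. Total out = 737 + S3.
lactose balance: 113.5 + 0.552·S3 = 0.343·(737 + S3)
(0.552 − 0.343)·S3 = 0.343×737 − 113.5 = 139.29
S3 = 139.29 / 0.209 = 666.47 kg/s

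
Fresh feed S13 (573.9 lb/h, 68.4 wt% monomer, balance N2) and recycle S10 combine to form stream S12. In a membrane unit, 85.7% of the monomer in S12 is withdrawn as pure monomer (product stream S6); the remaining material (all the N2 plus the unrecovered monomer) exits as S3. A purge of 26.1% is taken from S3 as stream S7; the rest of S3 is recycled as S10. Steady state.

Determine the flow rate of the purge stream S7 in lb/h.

N2 enters only via S13 and leaves only via the purge: 573.9×0.316 = 0.261×(N2 in S3), and the membrane unit passes all N2, so N2 in S12 = N2 in S3 = 694.84 lb/h.
monomer in S12: m_A = 573.9×0.684 + (1−0.261)·(1−0.857)·m_A, so m_A = 392.55/0.8943 = 438.93 lb/h.
S3 = (1−0.857)×438.93 + 694.84 = 757.6 lb/h.
Purge S7 = 0.261×757.6 = 197.73 lb/h.

197.7 lb/h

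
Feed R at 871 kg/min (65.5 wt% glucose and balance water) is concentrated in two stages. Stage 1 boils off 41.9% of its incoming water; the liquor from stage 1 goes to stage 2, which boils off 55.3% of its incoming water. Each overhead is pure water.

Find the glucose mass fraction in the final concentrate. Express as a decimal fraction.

0.8797

water in feed = 871×0.345 = 300.5 kg/min.
After stage 1: water left = (1−0.419)×300.5 = 174.59; stream total = 745.09 kg/min.
After stage 2: water left = (1−0.553)×174.59 = 78.041; final concentrate = 648.55 kg/min.
glucose fraction = 570.5/648.55 = 0.8797.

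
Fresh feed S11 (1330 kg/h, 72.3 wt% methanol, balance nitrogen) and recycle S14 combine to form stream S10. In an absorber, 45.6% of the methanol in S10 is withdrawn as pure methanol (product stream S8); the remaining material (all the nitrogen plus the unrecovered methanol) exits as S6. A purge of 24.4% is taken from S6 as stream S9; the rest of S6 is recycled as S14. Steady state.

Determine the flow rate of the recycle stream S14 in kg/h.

1813 kg/h

nitrogen enters only via S11 and leaves only via the purge: 1330×0.277 = 0.244×(nitrogen in S6), and the absorber passes all nitrogen, so nitrogen in S10 = nitrogen in S6 = 1509.9 kg/h.
methanol in S10: m_A = 1330×0.723 + (1−0.244)·(1−0.456)·m_A, so m_A = 961.59/0.5887 = 1633.3 kg/h.
S6 = (1−0.456)×1633.3 + 1509.9 = 2398.4 kg/h.
Recycle S14 = (1−0.244)×2398.4 = 1813.2 kg/h.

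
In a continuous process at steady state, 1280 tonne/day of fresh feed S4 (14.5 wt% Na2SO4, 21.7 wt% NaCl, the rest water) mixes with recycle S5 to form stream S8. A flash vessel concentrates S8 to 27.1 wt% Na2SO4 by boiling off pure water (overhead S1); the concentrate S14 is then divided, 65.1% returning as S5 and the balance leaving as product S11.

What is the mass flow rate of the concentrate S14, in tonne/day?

1962 tonne/day

Overall Na2SO4 balance (none leaves overhead): Na2SO4 in fresh feed = Na2SO4 in product, i.e. 1280×0.145 = (1−0.651)·S14·0.271.
S14 = 185.6/(0.271×0.349) = 1962.4 tonne/day.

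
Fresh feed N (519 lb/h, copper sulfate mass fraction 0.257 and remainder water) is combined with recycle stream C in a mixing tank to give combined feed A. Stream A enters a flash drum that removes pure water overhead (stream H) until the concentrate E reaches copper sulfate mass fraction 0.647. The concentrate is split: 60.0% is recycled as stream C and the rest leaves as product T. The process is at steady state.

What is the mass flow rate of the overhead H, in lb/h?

Overall copper sulfate balance (none leaves overhead): copper sulfate in fresh feed = copper sulfate in product, i.e. 519×0.257 = (1−0.600)·E·0.647.
E = 133.38/(0.647×0.400) = 515.39 lb/h.
Recycle C = 0.600×515.39 = 309.23 lb/h.
Combined feed A = 519 + 309.23 = 828.23 lb/h.
Overhead H = A − E = 828.23 − 515.39 = 312.84 lb/h.

312.8 lb/h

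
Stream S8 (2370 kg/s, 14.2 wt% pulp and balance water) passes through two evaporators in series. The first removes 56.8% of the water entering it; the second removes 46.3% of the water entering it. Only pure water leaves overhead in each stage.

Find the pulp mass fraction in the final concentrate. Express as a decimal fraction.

0.4164

water in feed = 2370×0.858 = 2033.5 kg/s.
After stage 1: water left = (1−0.568)×2033.5 = 878.45; stream total = 1215 kg/s.
After stage 2: water left = (1−0.463)×878.45 = 471.73; final concentrate = 808.27 kg/s.
pulp fraction = 336.54/808.27 = 0.4164.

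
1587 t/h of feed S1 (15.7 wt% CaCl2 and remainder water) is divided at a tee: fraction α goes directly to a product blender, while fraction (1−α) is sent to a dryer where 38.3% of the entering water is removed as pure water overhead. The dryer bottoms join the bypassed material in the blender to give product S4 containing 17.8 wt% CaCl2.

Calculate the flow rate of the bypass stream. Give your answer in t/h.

1007 t/h

All 1587×0.157 = 249.16 t/h of CaCl2 reaches S4, so S4 = 249.16/0.178 = 1399.8 t/h and vapour = 187.23 t/h.
The evaporator receives (1−α)·1587 of feed at 0.843 water and removes 0.383 of that water:
0.383×0.843×(1−α)×1587 = 187.23
(1−α) = 187.23/512.39 = 0.3654;  α = 0.6346.
Bypass flow = 0.6346×1587 = 1007.1 t/h.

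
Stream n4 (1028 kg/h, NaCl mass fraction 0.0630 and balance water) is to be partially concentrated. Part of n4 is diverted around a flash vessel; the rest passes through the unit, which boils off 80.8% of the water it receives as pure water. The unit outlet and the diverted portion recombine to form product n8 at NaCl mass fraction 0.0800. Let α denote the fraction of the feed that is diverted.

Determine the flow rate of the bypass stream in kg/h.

All 1028×0.063 = 64.764 kg/h of NaCl reaches n8, so n8 = 64.764/0.080 = 809.55 kg/h and vapour = 218.45 kg/h.
The evaporator receives (1−α)·1028 of feed at 0.937 water and removes 0.808 of that water:
0.808×0.937×(1−α)×1028 = 218.45
(1−α) = 218.45/778.29 = 0.2807;  α = 0.7193.
Bypass flow = 0.7193×1028 = 739.46 kg/h.

739.5 kg/h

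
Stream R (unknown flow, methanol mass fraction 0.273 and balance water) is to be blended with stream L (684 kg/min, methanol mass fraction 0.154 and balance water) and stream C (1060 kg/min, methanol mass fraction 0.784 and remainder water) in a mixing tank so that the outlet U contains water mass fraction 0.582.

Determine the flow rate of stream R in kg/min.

1430 kg/min

Let R be the unknown flow. Total out = 1744 + R.
water balance: 807.62 + 0.727·R = 0.582·(1744 + R)
(0.727 − 0.582)·R = 0.582×1744 − 807.62 = 207.38
R = 207.38 / 0.145 = 1430.2 kg/min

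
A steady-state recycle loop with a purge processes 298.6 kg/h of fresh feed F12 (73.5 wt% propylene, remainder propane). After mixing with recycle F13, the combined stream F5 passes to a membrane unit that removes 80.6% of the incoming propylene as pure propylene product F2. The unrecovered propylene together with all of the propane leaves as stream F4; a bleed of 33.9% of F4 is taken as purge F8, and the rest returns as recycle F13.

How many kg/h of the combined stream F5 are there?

propane enters only via F12 and leaves only via the purge: 298.6×0.265 = 0.339×(propane in F4), and the membrane unit passes all propane, so propane in F5 = propane in F4 = 233.42 kg/h.
propylene in F5: m_A = 298.6×0.735 + (1−0.339)·(1−0.806)·m_A, so m_A = 219.47/0.8718 = 251.75 kg/h.
F5 = 251.75 + 233.42 = 485.17 kg/h.

485.2 kg/h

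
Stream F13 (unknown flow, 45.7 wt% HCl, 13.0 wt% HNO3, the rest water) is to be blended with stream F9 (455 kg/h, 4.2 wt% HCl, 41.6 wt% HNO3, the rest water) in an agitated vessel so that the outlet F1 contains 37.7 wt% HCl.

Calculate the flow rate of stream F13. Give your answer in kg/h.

Let F13 be the unknown flow. Total out = 455 + F13.
HCl balance: 19.11 + 0.457·F13 = 0.377·(455 + F13)
(0.457 − 0.377)·F13 = 0.377×455 − 19.11 = 152.43
F13 = 152.43 / 0.080 = 1905.3 kg/h

1905 kg/h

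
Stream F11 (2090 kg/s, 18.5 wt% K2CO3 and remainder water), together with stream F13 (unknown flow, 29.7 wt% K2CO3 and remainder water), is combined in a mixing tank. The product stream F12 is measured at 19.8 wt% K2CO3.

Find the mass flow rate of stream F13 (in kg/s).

Let F13 be the unknown flow. Total out = 2090 + F13.
K2CO3 balance: 386.65 + 0.297·F13 = 0.198·(2090 + F13)
(0.297 − 0.198)·F13 = 0.198×2090 − 386.65 = 27.17
F13 = 27.17 / 0.099 = 274.44 kg/s

274.4 kg/s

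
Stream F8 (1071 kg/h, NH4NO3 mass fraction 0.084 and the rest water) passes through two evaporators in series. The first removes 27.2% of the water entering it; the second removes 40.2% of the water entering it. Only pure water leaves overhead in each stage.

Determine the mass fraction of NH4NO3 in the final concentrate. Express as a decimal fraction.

0.174

water in feed = 1071×0.916 = 981.04 kg/h.
After stage 1: water left = (1−0.272)×981.04 = 714.19; stream total = 804.16 kg/h.
After stage 2: water left = (1−0.402)×714.19 = 427.09; final concentrate = 517.05 kg/h.
NH4NO3 fraction = 89.964/517.05 = 0.174.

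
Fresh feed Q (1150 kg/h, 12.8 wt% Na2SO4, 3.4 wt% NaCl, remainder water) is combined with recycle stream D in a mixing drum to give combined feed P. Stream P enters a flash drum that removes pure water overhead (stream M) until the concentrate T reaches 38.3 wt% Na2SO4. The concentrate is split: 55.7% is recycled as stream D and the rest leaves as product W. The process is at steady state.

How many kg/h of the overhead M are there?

765.7 kg/h

Overall Na2SO4 balance (none leaves overhead): Na2SO4 in fresh feed = Na2SO4 in product, i.e. 1150×0.128 = (1−0.557)·T·0.383.
T = 147.2/(0.383×0.443) = 867.57 kg/h.
Recycle D = 0.557×867.57 = 483.24 kg/h.
Combined feed P = 1150 + 483.24 = 1633.2 kg/h.
Overhead M = P − T = 1633.2 − 867.57 = 765.67 kg/h.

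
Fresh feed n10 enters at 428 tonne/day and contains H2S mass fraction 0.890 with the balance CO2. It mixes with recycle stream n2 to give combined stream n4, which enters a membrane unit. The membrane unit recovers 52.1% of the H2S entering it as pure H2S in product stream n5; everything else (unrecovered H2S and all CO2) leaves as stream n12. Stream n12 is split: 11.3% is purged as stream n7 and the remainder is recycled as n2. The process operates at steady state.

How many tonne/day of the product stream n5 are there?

H2S in n4: m_A = 428×0.890 + (1−0.113)·(1−0.521)·m_A, so m_A = 380.92/0.5751 = 662.32 tonne/day.
Product n5 = 0.521×662.32 = 345.07 tonne/day.

345.1 tonne/day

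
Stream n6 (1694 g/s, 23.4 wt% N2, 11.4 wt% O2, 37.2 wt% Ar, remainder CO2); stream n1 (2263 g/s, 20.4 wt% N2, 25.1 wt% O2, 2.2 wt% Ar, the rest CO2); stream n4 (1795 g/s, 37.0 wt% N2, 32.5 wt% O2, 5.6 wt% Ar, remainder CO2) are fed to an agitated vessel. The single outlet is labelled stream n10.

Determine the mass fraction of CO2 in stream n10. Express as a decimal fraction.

0.366

Total flow out = 1694 + 2263 + 1795 = 5752 g/s.
CO2 in = 1694×0.280 + 2263×0.523 + 1795×0.249 = 2104.8 g/s.
CO2 mass fraction in n10 = 2104.8/5752 = 0.366.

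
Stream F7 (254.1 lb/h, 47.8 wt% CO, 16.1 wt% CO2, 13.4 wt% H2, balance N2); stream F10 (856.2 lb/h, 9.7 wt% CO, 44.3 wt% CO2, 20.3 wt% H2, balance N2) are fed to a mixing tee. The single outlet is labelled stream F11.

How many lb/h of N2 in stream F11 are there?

277.7 lb/h

N2 out = N2 in = 254.1×0.227 + 856.2×0.257 = 277.72 lb/h.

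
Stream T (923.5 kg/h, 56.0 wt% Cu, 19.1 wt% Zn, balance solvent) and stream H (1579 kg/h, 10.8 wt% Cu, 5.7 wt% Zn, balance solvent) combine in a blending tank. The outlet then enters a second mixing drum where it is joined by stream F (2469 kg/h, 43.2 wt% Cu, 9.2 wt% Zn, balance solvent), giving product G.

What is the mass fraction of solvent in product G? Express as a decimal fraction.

Overall, product flow = 4971.5 kg/h.
solvent in = 923.5×0.249 + 1579×0.835 + 2469×0.476 = 2723.7 kg/h.
solvent fraction in G = 0.548.

0.548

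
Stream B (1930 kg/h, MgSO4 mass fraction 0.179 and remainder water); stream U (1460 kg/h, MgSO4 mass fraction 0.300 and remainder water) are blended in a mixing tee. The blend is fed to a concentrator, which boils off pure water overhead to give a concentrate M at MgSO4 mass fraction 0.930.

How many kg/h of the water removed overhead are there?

MgSO4 entering = 1930×0.179 + 1460×0.300 = 783.47 kg/h.
All MgSO4 reports to M, so M = 783.47/0.930 = 842.44 kg/h.
Total feed = 3390 kg/h; overhead = 3390 − 842.44 = 2547.6 kg/h.

2548 kg/h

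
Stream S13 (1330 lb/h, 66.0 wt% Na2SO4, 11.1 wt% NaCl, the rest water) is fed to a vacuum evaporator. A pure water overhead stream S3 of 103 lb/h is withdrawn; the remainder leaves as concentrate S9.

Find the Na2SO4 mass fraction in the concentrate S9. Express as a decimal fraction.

Na2SO4 is not removed: 1330×0.660 = 877.8 lb/h of Na2SO4 enters S9.
Concentrate = 1330 − 103 = 1227 lb/h.
Mass fraction = 877.8/1227 = 0.715.

0.715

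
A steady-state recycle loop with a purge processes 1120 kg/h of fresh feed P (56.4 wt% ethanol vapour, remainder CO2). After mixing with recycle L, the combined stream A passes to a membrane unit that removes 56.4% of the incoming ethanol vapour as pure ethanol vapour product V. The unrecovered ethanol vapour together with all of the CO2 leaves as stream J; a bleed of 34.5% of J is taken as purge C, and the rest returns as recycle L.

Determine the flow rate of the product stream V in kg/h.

ethanol vapour in A: m_A = 1120×0.564 + (1−0.345)·(1−0.564)·m_A, so m_A = 631.68/0.7144 = 884.19 kg/h.
Product V = 0.564×884.19 = 498.68 kg/h.

498.7 kg/h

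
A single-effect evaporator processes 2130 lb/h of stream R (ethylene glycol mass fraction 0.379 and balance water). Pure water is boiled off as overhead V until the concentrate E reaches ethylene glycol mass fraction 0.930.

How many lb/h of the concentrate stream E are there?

ethylene glycol is conserved: 2130×0.379 = 807.27 lb/h all reports to the concentrate.
Concentrate = 807.27/(target fraction) = 868.03 lb/h.

868 lb/h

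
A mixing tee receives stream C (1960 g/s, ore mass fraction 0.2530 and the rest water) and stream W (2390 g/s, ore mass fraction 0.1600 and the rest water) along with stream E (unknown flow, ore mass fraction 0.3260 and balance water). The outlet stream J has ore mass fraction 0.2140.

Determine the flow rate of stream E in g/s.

469.8 g/s

Let E be the unknown flow. Total out = 4350 + E.
ore balance: 878.28 + 0.326·E = 0.214·(4350 + E)
(0.326 − 0.214)·E = 0.214×4350 − 878.28 = 52.62
E = 52.62 / 0.112 = 469.82 g/s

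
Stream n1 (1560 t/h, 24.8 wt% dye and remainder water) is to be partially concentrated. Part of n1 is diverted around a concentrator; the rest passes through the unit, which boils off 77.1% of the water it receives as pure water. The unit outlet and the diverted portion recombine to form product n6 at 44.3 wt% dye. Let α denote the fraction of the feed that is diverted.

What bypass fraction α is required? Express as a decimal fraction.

All 1560×0.248 = 386.88 t/h of dye reaches n6, so n6 = 386.88/0.443 = 873.32 t/h and vapour = 686.68 t/h.
The evaporator receives (1−α)·1560 of feed at 0.752 water and removes 0.771 of that water:
0.771×0.752×(1−α)×1560 = 686.68
(1−α) = 686.68/904.48 = 0.7592;  α = 0.2408.

0.241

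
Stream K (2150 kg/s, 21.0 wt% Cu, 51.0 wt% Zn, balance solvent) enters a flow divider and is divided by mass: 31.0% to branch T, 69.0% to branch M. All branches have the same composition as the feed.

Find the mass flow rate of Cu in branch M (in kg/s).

311.5 kg/s

Branch M total = 0.690×2150 = 1483.5 kg/s.
Cu in M = 0.210×1483.5 = 311.53 kg/s.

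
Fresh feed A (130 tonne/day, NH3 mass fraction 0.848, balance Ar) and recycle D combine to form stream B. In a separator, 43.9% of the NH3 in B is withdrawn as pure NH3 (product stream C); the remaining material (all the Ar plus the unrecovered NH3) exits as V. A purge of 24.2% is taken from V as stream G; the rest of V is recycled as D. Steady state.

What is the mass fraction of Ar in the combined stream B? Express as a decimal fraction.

0.299

Ar enters only via A and leaves only via the purge: 130×0.152 = 0.242×(Ar in V), and the separator passes all Ar, so Ar in B = Ar in V = 81.653 tonne/day.
NH3 in B: m_A = 130×0.848 + (1−0.242)·(1−0.439)·m_A, so m_A = 110.24/0.5748 = 191.8 tonne/day.
B = 191.8 + 81.653 = 273.45 tonne/day.
Ar fraction in B = 81.653/273.45 = 0.299.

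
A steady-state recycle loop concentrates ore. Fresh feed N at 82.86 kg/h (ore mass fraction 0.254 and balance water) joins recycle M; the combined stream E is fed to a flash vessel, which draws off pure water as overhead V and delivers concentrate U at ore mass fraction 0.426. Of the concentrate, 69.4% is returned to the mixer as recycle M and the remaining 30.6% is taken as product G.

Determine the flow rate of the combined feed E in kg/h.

Overall ore balance (none leaves overhead): ore in fresh feed = ore in product, i.e. 82.86×0.254 = (1−0.694)·U·0.426.
U = 21.046/(0.426×0.306) = 161.45 kg/h.
Recycle M = 0.694×161.45 = 112.05 kg/h.
Combined feed E = 82.86 + 112.05 = 194.91 kg/h.

194.9 kg/h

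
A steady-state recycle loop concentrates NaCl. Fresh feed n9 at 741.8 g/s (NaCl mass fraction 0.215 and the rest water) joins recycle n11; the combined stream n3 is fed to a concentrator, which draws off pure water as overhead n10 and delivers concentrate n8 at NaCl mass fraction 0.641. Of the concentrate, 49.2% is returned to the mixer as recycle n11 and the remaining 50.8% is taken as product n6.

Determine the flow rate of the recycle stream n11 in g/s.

Overall NaCl balance (none leaves overhead): NaCl in fresh feed = NaCl in product, i.e. 741.8×0.215 = (1−0.492)·n8·0.641.
n8 = 159.49/(0.641×0.508) = 489.78 g/s.
Recycle n11 = 0.492×489.78 = 240.97 g/s.

241 g/s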